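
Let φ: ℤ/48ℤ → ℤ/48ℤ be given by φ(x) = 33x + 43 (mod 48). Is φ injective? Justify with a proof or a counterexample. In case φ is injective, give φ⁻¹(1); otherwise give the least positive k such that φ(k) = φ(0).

16

We have gcd(33, 48) = 3 > 1. Taking a = 0 and b = 16: φ(0) = 43 and φ(16) = 33·16 + 43 = 571 ≡ 43 (mod 48).
So φ(0) = φ(16) while 0 ≠ 16, therefore φ is not injective.
Since φ is not injective, we find the least positive k with φ(k) = φ(0): this means 33k ≡ 0 (mod 48), i.e. 48 ∣ 33k. Since gcd(33, 48) = 3, dividing through by 3 this holds exactly when 16 ∣ 11k, and as gcd(11, 16) = 1, exactly when 16 ∣ k.
The smallest positive such k is 16.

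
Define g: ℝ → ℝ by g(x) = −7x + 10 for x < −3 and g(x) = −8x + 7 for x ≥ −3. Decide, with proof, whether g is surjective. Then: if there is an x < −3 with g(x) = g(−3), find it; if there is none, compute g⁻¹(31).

Both pieces are strictly decreasing (slopes −7 and −8), so each is injective on its own interval.
The left piece maps (−∞, −3) onto (31, ∞); the right piece maps [−3, ∞) onto (−∞, 31].
These images together cover ℝ, so g is surjective.
Because the two images are disjoint, no x < −3 has g(x) = g(−3), so we compute g⁻¹(31): 31 lies in (−∞, 31], so solve −8x + 7 = 31: x = (31 − 7)/(−8) = −3.

-3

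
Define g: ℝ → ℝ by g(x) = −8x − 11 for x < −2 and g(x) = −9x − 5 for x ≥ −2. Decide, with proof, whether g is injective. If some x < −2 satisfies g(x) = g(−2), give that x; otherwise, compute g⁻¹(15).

Both pieces are strictly decreasing (slopes −8 and −9), so each is injective on its own interval.
The left piece maps (−∞, −2) onto (5, ∞); the right piece maps [−2, ∞) onto (−∞, 13].
These images overlap. In particular g(−2) = 13 (right piece), and solving −8x − 11 = 13 on the left piece gives x = −3 < −2.
So g(−3) = g(−2) with −3 ≠ −2, and g is not injective. This x = −3 is the requested value below −2.

-3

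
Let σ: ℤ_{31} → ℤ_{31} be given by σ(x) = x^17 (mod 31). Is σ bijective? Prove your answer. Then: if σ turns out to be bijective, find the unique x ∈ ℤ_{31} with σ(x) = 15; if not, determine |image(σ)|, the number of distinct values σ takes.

Since 31 is prime, the nonzero elements of ℤ_{31} form a cyclic group of order 30.
As gcd(17, 30) = 1, raising to the 17th power is a bijection on this group: if a^17 ≡ b^17 then (ab^{−1})^17 = 1, and the only element of order dividing gcd(17, 30) = 1 is 1, so a = b.
With σ(0) = 0 this makes σ injective on all of ℤ_{31}, hence bijective (finite equal-size domain and codomain). In particular σ is bijective.
Since σ is bijective, we find the preimage of 15. The inverse of x ↦ x^17 on (ℤ_{31})^× is x ↦ x^23, because 17·23 = 391 = 13·30 + 1 ≡ 1 (mod 30) and x^{30} = 1 for x ≠ 0 (Fermat). So σ⁻¹(15) = 15^23 mod 31.
Repeated squaring mod 31: 15^1 ≡ 15, 15^2 ≡ 15² = 225 ≡ 8, 15^4 ≡ 8² = 64 ≡ 2, 15^8 ≡ 2² = 4, 15^16 ≡ 4² = 16. Since 23 = 16 + 4 + 2 + 1, 15^23 ≡ 16·2·8·15: 16·2 = 32 ≡ 1, then 1·8 = 8, then 8·15 = 120 ≡ 27. So 15^23 ≡ 27 (mod 31).
Hence σ⁻¹(15) = 27.

27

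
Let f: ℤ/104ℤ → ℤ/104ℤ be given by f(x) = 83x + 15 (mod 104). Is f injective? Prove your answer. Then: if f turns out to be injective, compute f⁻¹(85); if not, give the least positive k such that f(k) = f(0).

Recall: f is injective if f(s) = f(t) implies s = t.
Suppose f(s) = f(t) in ℤ/104ℤ. Then 83s + 15 ≡ 83t + 15 (mod 104), therefore 83(s − t) ≡ 0 (mod 104).
Since gcd(83, 104) = 1, 83 is invertible modulo 104, hence s − t ≡ 0 (mod 104), i.e. s = t.
So f is injective.
We now compute 83⁻¹ mod 104 explicitly. Euclid's algorithm: 104 = 1·83 + 21, 83 = 3·21 + 20, 21 = 1·20 + 1; back-substituting gives 1 = 99·83 − 79·104, so 83⁻¹ ≡ 99 (mod 104).
Since f is injective, we compute f⁻¹(85): solve 83x + 15 ≡ 85 (mod 104), i.e. 83x ≡ 70 (mod 104).
Multiplying by 83⁻¹ = 99 gives x ≡ 99·70 = 6930 = 66·104 + 66 ≡ 66 (mod 104).
Check: f(66) = 83·66 + 15 = 5493 = 52·104 + 85 ≡ 85 (mod 104).

66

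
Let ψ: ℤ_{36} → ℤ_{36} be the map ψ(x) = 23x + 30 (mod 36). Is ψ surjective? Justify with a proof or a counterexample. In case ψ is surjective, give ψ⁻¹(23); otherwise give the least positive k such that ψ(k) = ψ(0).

31

Recall that ψ is surjective if every y in the codomain equals ψ(x) for some x in the domain.
Since gcd(23, 36) = 1, 23 is invertible modulo 36. Euclid's algorithm: 36 = 1·23 + 13, 23 = 1·13 + 10, 13 = 1·10 + 3, 10 = 3·3 + 1; back-substituting gives 1 = 11·23 − 7·36, so 23⁻¹ ≡ 11 (mod 36).
For any y ∈ ℤ_{36}, x = 11(y − 30) mod 36 satisfies ψ(x) = 23·11(y − 30) + 30 ≡ y (since 23·11 ≡ 1 mod 36). So every y has a preimage.
So ψ is surjective.
Since ψ is surjective, we compute ψ⁻¹(23): solve 23x + 30 ≡ 23 (mod 36), i.e. 23x ≡ 29 (mod 36).
Multiplying by 23⁻¹ = 11 gives x ≡ 11·29 = 319 = 8·36 + 31 ≡ 31 (mod 36).
Check: ψ(31) = 23·31 + 30 = 743 = 20·36 + 23 ≡ 23 (mod 36).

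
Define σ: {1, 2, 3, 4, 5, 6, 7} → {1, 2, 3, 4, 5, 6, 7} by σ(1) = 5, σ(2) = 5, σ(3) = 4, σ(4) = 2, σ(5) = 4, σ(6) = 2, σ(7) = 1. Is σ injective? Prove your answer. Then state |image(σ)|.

4

σ(1) = 5 = σ(2) with 1 ≠ 2, so σ is not injective.
The image of σ is {1, 2, 4, 5}, which has 4 elements.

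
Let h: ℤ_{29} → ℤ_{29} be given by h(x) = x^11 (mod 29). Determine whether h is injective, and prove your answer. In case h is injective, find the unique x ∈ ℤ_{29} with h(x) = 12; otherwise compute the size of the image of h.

Since 29 is prime, the nonzero elements of ℤ_{29} form a cyclic group of order 28.
As gcd(11, 28) = 1, raising to the 11th power is a bijection on this group: if a^11 ≡ b^11 then (ab^{−1})^11 = 1, and the only element of order dividing gcd(11, 28) = 1 is 1, so a = b.
With h(0) = 0 this makes h injective on all of ℤ_{29}, hence bijective (finite equal-size domain and codomain). In particular h is injective.
Since h is injective, we find the preimage of 12. The inverse of x ↦ x^11 on (ℤ_{29})^× is x ↦ x^23, because 11·23 = 253 = 9·28 + 1 ≡ 1 (mod 28) and x^{28} = 1 for x ≠ 0 (Fermat). So h⁻¹(12) = 12^23 mod 29.
Repeated squaring mod 29: 12^1 ≡ 12, 12^2 ≡ 12² = 144 ≡ 28, 12^4 ≡ 28² = 784 ≡ 1, 12^8 ≡ 1² = 1, 12^16 ≡ 1² = 1. Since 23 = 16 + 4 + 2 + 1, 12^23 ≡ 1·1·28·12: 1·1 = 1, then 1·28 = 28, then 28·12 = 336 ≡ 17. So 12^23 ≡ 17 (mod 29).
Hence h⁻¹(12) = 17.

17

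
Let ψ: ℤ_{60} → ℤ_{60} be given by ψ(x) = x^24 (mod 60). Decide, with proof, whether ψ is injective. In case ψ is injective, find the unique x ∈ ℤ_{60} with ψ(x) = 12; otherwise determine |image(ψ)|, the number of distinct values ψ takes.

ψ(2): Repeated squaring mod 60: 2^1 ≡ 2, 2^2 ≡ 2² = 4, 2^4 ≡ 4² = 16, 2^8 ≡ 16² = 256 ≡ 16, 2^16 ≡ 16² = 256 ≡ 16. Since 24 = 16 + 8, 2^24 ≡ 16·16: 16·16 = 256 ≡ 16. So 2^24 ≡ 16 (mod 60).
ψ(4): Repeated squaring mod 60: 4^1 ≡ 4, 4^2 ≡ 4² = 16, 4^4 ≡ 16² = 256 ≡ 16, 4^8 ≡ 16² = 256 ≡ 16, 4^16 ≡ 16² = 256 ≡ 16. Since 24 = 16 + 8, 4^24 ≡ 16·16: 16·16 = 256 ≡ 16. So 4^24 ≡ 16 (mod 60).
So ψ(2) = ψ(4) = 16 while 2 ≠ 4, hence ψ is not injective.
Since ψ is not injective, we determine |image(ψ)|. Computing x^24 mod 60 for each x (by repeated squaring, reducing mod 60 at every step), the values ψ(0), ψ(1), …, ψ(59) are: 0, 1, 16, 21, 16, 25, 36, 1, 16, 21, 40, 1, 36, 1, 16, 45, 16, 1, 36, 1, 40, 21, 16, 1, 36, 25, 16, 21, 16, 1, 0, 1, 16, 21, 16, 25, 36, 1, 16, 21, 40, 1, 36, 1, 16, 45, 16, 1, 36, 1, 40, 21, 16, 1, 36, 25, 16, 21, 16, 1.
The distinct values are {0, 1, 16, 21, 25, 36, 40, 45}; there are 8 of them.

8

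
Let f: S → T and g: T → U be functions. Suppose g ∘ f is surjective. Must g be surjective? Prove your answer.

surjective

Let c ∈ U. Since g ∘ f is surjective, some a ∈ S has g(f(a)) = c. Then b = f(a) ∈ T satisfies g(b) = c. So g is surjective.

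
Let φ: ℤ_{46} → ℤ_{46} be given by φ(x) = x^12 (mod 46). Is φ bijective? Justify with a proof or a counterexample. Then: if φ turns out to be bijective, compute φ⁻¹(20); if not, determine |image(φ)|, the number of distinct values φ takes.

24

φ(22): Repeated squaring mod 46: 22^1 ≡ 22, 22^2 ≡ 22² = 484 ≡ 24, 22^4 ≡ 24² = 576 ≡ 24, 22^8 ≡ 24² = 576 ≡ 24. Since 12 = 8 + 4, 22^12 ≡ 24·24: 24·24 = 576 ≡ 24. So 22^12 ≡ 24 (mod 46).
φ(24): Repeated squaring mod 46: 24^1 ≡ 24, 24^2 ≡ 24² = 576 ≡ 24, 24^4 ≡ 24² = 576 ≡ 24, 24^8 ≡ 24² = 576 ≡ 24. Since 12 = 8 + 4, 24^12 ≡ 24·24: 24·24 = 576 ≡ 24. So 24^12 ≡ 24 (mod 46).
So φ(22) = φ(24) = 24 while 22 ≠ 24, therefore φ is not injective, hence not bijective.
Since φ is not bijective, we determine |image(φ)|. Computing x^12 mod 46 for each x (by repeated squaring, reducing mod 46 at every step), the values φ(0), φ(1), …, φ(45) are: 0, 1, 2, 3, 4, 41, 6, 39, 8, 9, 36, 35, 12, 13, 32, 31, 16, 29, 18, 27, 26, 25, 24, 23, 24, 25, 26, 27, 18, 29, 16, 31, 32, 13, 12, 35, 36, 9, 8, 39, 6, 41, 4, 3, 2, 1.
The distinct values are {0, 1, 2, 3, 4, 6, 8, 9, 12, 13, 16, 18, 23, 24, 25, 26, 27, 29, 31, 32, 35, 36, 39, 41}; there are 24 of them.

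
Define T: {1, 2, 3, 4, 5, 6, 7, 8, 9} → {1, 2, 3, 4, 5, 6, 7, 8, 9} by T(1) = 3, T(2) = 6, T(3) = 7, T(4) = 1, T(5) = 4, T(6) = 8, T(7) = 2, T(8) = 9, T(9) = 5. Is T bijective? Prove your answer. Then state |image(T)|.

9

The values 3, 6, 7, 1, 4, 8, 2, 9, 5 are a permutation of {1, 2, 3, 4, 5, 6, 7, 8, 9}: each element appears exactly once.
So T is injective and surjective, hence bijective.
The image of T is {1, 2, 3, 4, 5, 6, 7, 8, 9}, which has 9 elements.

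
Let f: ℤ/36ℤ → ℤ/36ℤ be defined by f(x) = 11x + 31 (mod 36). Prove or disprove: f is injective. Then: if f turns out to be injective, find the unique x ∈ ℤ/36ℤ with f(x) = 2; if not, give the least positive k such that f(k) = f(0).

Suppose f(u) = f(v) in ℤ/36ℤ. Then 11u + 31 ≡ 11v + 31 (mod 36), therefore 11(u − v) ≡ 0 (mod 36).
Since gcd(11, 36) = 1, 11 is invertible modulo 36, therefore u − v ≡ 0 (mod 36), i.e. u = v.
Hence f is injective.
We now compute 11⁻¹ mod 36 explicitly. Euclid's algorithm: 36 = 3·11 + 3, 11 = 3·3 + 2, 3 = 1·2 + 1; back-substituting gives 1 = 23·11 − 7·36, so 11⁻¹ ≡ 23 (mod 36).
Since f is injective, we find f⁻¹(2): we need 11x ≡ 2 − 31 ≡ 7 (mod 36). Using 11⁻¹ = 23: x ≡ 23·7 = 161 = 4·36 + 17, so x = 17.
Check: f(17) = 11·17 + 31 = 218 = 6·36 + 2 ≡ 2 (mod 36).

17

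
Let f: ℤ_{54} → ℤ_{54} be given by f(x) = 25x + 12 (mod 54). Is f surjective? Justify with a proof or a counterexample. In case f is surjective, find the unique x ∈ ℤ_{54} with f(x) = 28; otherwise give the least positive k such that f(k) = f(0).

46

By definition, surjectivity means every element of the codomain has a preimage under f.
Since gcd(25, 54) = 1, 25 is invertible modulo 54. Euclid's algorithm: 54 = 2·25 + 4, 25 = 6·4 + 1; back-substituting gives 1 = 13·25 − 6·54, so 25⁻¹ ≡ 13 (mod 54).
For any y ∈ ℤ_{54}, x = 13(y − 12) mod 54 satisfies f(x) = 25·13(y − 12) + 12 ≡ y (since 25·13 ≡ 1 mod 54). So every y has a preimage.
So f is surjective.
Since f is surjective, we compute f⁻¹(28): solve 25x + 12 ≡ 28 (mod 54), i.e. 25x ≡ 16 (mod 54).
Multiplying by 25⁻¹ = 13 gives x ≡ 13·16 = 208 = 3·54 + 46 ≡ 46 (mod 54).
Check: f(46) = 25·46 + 12 = 1162 = 21·54 + 28 ≡ 28 (mod 54).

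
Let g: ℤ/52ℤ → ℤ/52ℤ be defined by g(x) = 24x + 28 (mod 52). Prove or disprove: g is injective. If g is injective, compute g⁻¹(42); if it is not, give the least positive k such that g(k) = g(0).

13

We have gcd(24, 52) = 4 > 1. Taking s = 0 and t = 13: g(0) = 28 and g(13) = 24·13 + 28 = 340 ≡ 28 (mod 52).
So g(0) = g(13) while 0 ≠ 13, thus g is not injective.
Since g is not injective, we find the least positive k with g(k) = g(0): this means 24k ≡ 0 (mod 52), i.e. 52 ∣ 24k. Since gcd(24, 52) = 4, dividing through by 4 this holds exactly when 13 ∣ 6k, and as gcd(6, 13) = 1, exactly when 13 ∣ k.
The smallest positive such k is 13.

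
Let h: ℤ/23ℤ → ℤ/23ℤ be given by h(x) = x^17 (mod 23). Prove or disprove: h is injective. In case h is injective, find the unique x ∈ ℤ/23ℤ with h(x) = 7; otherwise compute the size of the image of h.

20

Since 23 is prime, the nonzero elements of ℤ/23ℤ form a cyclic group of order 22.
As gcd(17, 22) = 1, raising to the 17th power is a bijection on this group: if u^17 ≡ v^17 then (uv^{−1})^17 = 1, and the only element of order dividing gcd(17, 22) = 1 is 1, so u = v.
With h(0) = 0 this makes h injective on all of ℤ/23ℤ, hence bijective (finite equal-size domain and codomain). In particular h is injective.
Since h is injective, we find the preimage of 7. The inverse of x ↦ x^17 on (ℤ/23ℤ)^× is x ↦ x^13, because 17·13 = 221 = 10·22 + 1 ≡ 1 (mod 22) and x^{22} = 1 for x ≠ 0 (Fermat). So h⁻¹(7) = 7^13 mod 23.
Repeated squaring mod 23: 7^1 ≡ 7, 7^2 ≡ 7² = 49 ≡ 3, 7^4 ≡ 3² = 9, 7^8 ≡ 9² = 81 ≡ 12. Since 13 = 8 + 4 + 1, 7^13 ≡ 12·9·7: 12·9 = 108 ≡ 16, then 16·7 = 112 ≡ 20. So 7^13 ≡ 20 (mod 23).
Hence h⁻¹(7) = 20.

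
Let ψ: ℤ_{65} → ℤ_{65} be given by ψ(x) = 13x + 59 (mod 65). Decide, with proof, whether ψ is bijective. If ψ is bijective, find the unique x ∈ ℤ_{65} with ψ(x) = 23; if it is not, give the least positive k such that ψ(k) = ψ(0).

We have gcd(13, 65) = 13 > 1. Taking u = 0 and v = 5: ψ(0) = 59 and ψ(5) = 13·5 + 59 = 124 ≡ 59 (mod 65).
So ψ(0) = ψ(5) while 0 ≠ 5, hence ψ is not injective, hence not bijective.
Since ψ is not bijective, we find the least positive k with ψ(k) = ψ(0): this means 13k ≡ 0 (mod 65), i.e. 65 ∣ 13k. Since gcd(13, 65) = 13, dividing through by 13 this holds exactly when 5 ∣ k.
The smallest positive such k is 5.

5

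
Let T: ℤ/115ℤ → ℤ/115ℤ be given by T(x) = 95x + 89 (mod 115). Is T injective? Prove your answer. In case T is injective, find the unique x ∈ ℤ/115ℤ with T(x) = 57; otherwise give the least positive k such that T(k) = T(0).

23

We have gcd(95, 115) = 5 > 1. Taking x_1 = 0 and x_2 = 23: T(0) = 89 and T(23) = 95·23 + 89 = 2274 ≡ 89 (mod 115).
So T(0) = T(23) while 0 ≠ 23, hence T is not injective.
Since T is not injective, we find the least positive k with T(k) = T(0): this means 95k ≡ 0 (mod 115), i.e. 115 ∣ 95k. Since gcd(95, 115) = 5, dividing through by 5 this holds exactly when 23 ∣ 19k, and as gcd(19, 23) = 1, exactly when 23 ∣ k.
The smallest positive such k is 23.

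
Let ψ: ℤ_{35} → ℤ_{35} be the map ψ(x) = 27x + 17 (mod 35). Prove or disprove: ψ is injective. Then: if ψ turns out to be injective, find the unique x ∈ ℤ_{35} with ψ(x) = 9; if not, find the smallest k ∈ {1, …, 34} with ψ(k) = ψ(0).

Recall that injectivity means: for all x_1, x_2 in the domain, ψ(x_1) = ψ(x_2) implies x_1 = x_2.
Suppose ψ(x_1) = ψ(x_2) in ℤ_{35}. Then 27x_1 + 17 ≡ 27x_2 + 17 (mod 35), therefore 27(x_1 − x_2) ≡ 0 (mod 35).
Since gcd(27, 35) = 1, 27 is invertible modulo 35, thus x_1 − x_2 ≡ 0 (mod 35), i.e. x_1 = x_2.
Hence ψ is injective.
We now compute 27⁻¹ mod 35 explicitly. Euclid's algorithm: 35 = 1·27 + 8, 27 = 3·8 + 3, 8 = 2·3 + 2, 3 = 1·2 + 1; back-substituting gives 1 = 13·27 − 10·35, so 27⁻¹ ≡ 13 (mod 35).
Since ψ is injective, we compute ψ⁻¹(9): solve 27x + 17 ≡ 9 (mod 35), i.e. 27x ≡ 27 (mod 35).
Multiplying by 27⁻¹ = 13 gives x ≡ 13·27 = 351 = 10·35 + 1 ≡ 1 (mod 35).
Check: ψ(1) = 27·1 + 17 = 44 = 1·35 + 9 ≡ 9 (mod 35).

1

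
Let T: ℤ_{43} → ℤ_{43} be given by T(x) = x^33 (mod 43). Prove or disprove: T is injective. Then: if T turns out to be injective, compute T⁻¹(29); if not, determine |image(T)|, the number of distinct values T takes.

T(1) = 1^33 = 1.
T(6): Repeated squaring mod 43: 6^1 ≡ 6, 6^2 ≡ 6² = 36, 6^4 ≡ 36² = 1296 ≡ 6, 6^8 ≡ 6² = 36, 6^16 ≡ 36² = 1296 ≡ 6, 6^32 ≡ 6² = 36. Since 33 = 32 + 1, 6^33 ≡ 36·6: 36·6 = 216 ≡ 1. So 6^33 ≡ 1 (mod 43).
So T(1) = T(6) = 1 while 1 ≠ 6, therefore T is not injective.
Since T is not injective, we determine |image(T)|. Computing x^33 mod 43 for each x (by repeated squaring, reducing mod 43 at every step), the values T(0), T(1), …, T(42) are: 0, 1, 32, 39, 35, 2, 1, 42, 2, 16, 21, 16, 32, 41, 11, 35, 21, 21, 39, 8, 27, 4, 39, 16, 35, 4, 22, 22, 8, 32, 2, 11, 27, 22, 27, 41, 1, 42, 41, 8, 4, 11, 42.
The distinct values are {0, 1, 2, 4, 8, 11, 16, 21, 22, 27, 32, 35, 39, 41, 42}; there are 15 of them.

15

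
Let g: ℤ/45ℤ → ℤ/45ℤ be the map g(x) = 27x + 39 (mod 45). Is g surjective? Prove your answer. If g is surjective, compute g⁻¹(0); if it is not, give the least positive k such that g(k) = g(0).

Since gcd(27, 45) = 9, we have 27x ≡ 0 (mod 9) for all x, so g(x) ≡ 3 (mod 9).
But 0 ≢ 3 (mod 9), so 0 ∈ ℤ/45ℤ has no preimage. Thus g is not surjective.
Since g is not surjective, we find the least positive k with g(k) = g(0): this means 27k ≡ 0 (mod 45), i.e. 45 ∣ 27k. Since gcd(27, 45) = 9, dividing through by 9 this holds exactly when 5 ∣ 3k, and as gcd(3, 5) = 1, exactly when 5 ∣ k.
The smallest positive such k is 5.

5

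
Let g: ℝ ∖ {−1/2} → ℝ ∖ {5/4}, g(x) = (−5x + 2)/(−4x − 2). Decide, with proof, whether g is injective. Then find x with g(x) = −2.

Suppose g(x_1) = g(x_2). Cross-multiplying: (−5x_1 + 2)(−4x_2 − 2) = (−5x_2 + 2)(−4x_1 − 2).
Expanding both sides and cancelling the symmetric terms leaves 18·(x_1 − x_2) = 0. Since 18 ≠ 0, x_1 = x_2. Therefore g is injective.
Solving g(x) = −2: cross-multiplying gives −5x + 2 = −2(−4x − 2), which rearranges to −13x = 2, so x = −2/13.

-2/13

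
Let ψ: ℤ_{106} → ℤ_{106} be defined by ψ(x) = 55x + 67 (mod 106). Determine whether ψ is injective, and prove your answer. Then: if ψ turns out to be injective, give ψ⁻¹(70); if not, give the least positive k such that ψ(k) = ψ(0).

Suppose ψ(u) = ψ(v) in ℤ_{106}. Then 55u + 67 ≡ 55v + 67 (mod 106), hence 55(u − v) ≡ 0 (mod 106).
Since gcd(55, 106) = 1, 55 is invertible modulo 106, thus u − v ≡ 0 (mod 106), i.e. u = v.
Therefore ψ is injective.
We now compute 55⁻¹ mod 106 explicitly. Euclid's algorithm: 106 = 1·55 + 51, 55 = 1·51 + 4, 51 = 12·4 + 3, 4 = 1·3 + 1; back-substituting gives 1 = 27·55 − 14·106, so 55⁻¹ ≡ 27 (mod 106).
Since ψ is injective, we compute ψ⁻¹(70): solve 55x + 67 ≡ 70 (mod 106), i.e. 55x ≡ 3 (mod 106).
Multiplying by 55⁻¹ = 27 gives x ≡ 27·3 = 81 ≡ 81 (mod 106).
Check: ψ(81) = 55·81 + 67 = 4522 = 42·106 + 70 ≡ 70 (mod 106).

81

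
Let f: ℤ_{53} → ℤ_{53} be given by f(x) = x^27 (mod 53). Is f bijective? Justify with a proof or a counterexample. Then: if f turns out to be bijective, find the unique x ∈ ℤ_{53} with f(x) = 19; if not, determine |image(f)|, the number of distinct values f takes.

34

Since 53 is prime, the nonzero elements of ℤ_{53} form a cyclic group of order 52.
As gcd(27, 52) = 1, raising to the 27th power is a bijection on this group: if u^27 ≡ v^27 then (uv^{−1})^27 = 1, and the only element of order dividing gcd(27, 52) = 1 is 1, so u = v.
With f(0) = 0 this makes f injective on all of ℤ_{53}, hence bijective (finite equal-size domain and codomain). In particular f is bijective.
Since f is bijective, we find the preimage of 19. The inverse of x ↦ x^27 on (ℤ_{53})^× is x ↦ x^27, because 27·27 = 729 = 14·52 + 1 ≡ 1 (mod 52) and x^{52} = 1 for x ≠ 0 (Fermat). So f⁻¹(19) = 19^27 mod 53.
Repeated squaring mod 53: 19^1 ≡ 19, 19^2 ≡ 19² = 361 ≡ 43, 19^4 ≡ 43² = 1849 ≡ 47, 19^8 ≡ 47² = 2209 ≡ 36, 19^16 ≡ 36² = 1296 ≡ 24. Since 27 = 16 + 8 + 2 + 1, 19^27 ≡ 24·36·43·19: 24·36 = 864 ≡ 16, then 16·43 = 688 ≡ 52, then 52·19 = 988 ≡ 34. So 19^27 ≡ 34 (mod 53).
Hence f⁻¹(19) = 34.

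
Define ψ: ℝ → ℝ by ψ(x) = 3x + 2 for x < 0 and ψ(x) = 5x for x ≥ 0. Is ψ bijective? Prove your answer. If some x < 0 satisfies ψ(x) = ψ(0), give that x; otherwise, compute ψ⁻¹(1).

Both pieces are strictly increasing (slopes 3 and 5), so each is injective on its own interval.
The left piece maps (−∞, 0) onto (−∞, 2); the right piece maps [0, ∞) onto [0, ∞).
These images overlap. In particular ψ(0) = 0 (right piece), and solving 3x + 2 = 0 on the left piece gives x = −2/3 < 0.
So ψ(−2/3) = ψ(0) with −2/3 ≠ 0, and ψ is not injective, hence not bijective. This x = −2/3 is the requested value below 0.

-2/3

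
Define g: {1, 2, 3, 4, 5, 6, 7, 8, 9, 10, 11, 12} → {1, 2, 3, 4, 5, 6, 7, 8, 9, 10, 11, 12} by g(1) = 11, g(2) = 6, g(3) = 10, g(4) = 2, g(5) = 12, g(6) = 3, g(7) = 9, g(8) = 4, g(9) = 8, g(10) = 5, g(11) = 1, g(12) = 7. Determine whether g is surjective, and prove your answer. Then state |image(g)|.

12

Every element of the codomain has a preimage: 1 = g(11), 2 = g(4), 3 = g(6), 4 = g(8), 5 = g(10), 6 = g(2), 7 = g(12), 8 = g(9), 9 = g(7), 10 = g(3), 11 = g(1), 12 = g(5).
Thus g is surjective.
The image of g is {1, 2, 3, 4, 5, 6, 7, 8, 9, 10, 11, 12}, which has 12 elements.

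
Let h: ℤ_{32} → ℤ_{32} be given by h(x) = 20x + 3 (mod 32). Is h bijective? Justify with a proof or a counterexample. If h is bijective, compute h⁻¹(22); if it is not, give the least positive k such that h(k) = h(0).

8

We have gcd(20, 32) = 4 > 1. Taking x_1 = 0 and x_2 = 8: h(0) = 3 and h(8) = 20·8 + 3 = 163 ≡ 3 (mod 32).
So h(0) = h(8) while 0 ≠ 8, hence h is not injective, hence not bijective.
Since h is not bijective, we find the least positive k with h(k) = h(0): this means 20k ≡ 0 (mod 32), i.e. 32 ∣ 20k. Since gcd(20, 32) = 4, dividing through by 4 this holds exactly when 8 ∣ 5k, and as gcd(5, 8) = 1, exactly when 8 ∣ k.
The smallest positive such k is 8.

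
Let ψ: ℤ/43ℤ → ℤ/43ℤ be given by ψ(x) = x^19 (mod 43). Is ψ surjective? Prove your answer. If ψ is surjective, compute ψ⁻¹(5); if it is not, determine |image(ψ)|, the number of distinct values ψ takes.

Since 43 is prime, the nonzero elements of ℤ/43ℤ form a cyclic group of order 42.
As gcd(19, 42) = 1, raising to the 19th power is a bijection on this group: if s^19 ≡ t^19 then (st^{−1})^19 = 1, and the only element of order dividing gcd(19, 42) = 1 is 1, so s = t.
With ψ(0) = 0 this makes ψ injective on all of ℤ/43ℤ, hence bijective (finite equal-size domain and codomain). In particular ψ is surjective.
Since ψ is surjective, we find the preimage of 5. The inverse of x ↦ x^19 on (ℤ/43ℤ)^× is x ↦ x^31, because 19·31 = 589 = 14·42 + 1 ≡ 1 (mod 42) and x^{42} = 1 for x ≠ 0 (Fermat). So ψ⁻¹(5) = 5^31 mod 43.
Repeated squaring mod 43: 5^1 ≡ 5, 5^2 ≡ 5² = 25, 5^4 ≡ 25² = 625 ≡ 23, 5^8 ≡ 23² = 529 ≡ 13, 5^16 ≡ 13² = 169 ≡ 40. Since 31 = 16 + 8 + 4 + 2 + 1, 5^31 ≡ 40·13·23·25·5: 40·13 = 520 ≡ 4, then 4·23 = 92 ≡ 6, then 6·25 = 150 ≡ 21, then 21·5 = 105 ≡ 19. So 5^31 ≡ 19 (mod 43).
Hence ψ⁻¹(5) = 19.

19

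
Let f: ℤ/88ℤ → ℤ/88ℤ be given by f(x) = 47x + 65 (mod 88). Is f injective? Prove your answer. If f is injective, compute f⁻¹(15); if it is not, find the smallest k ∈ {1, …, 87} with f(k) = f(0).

Recall: f is injective when f(x_1) = f(x_2) forces x_1 = x_2.
Suppose f(x_1) = f(x_2) in ℤ/88ℤ. Then 47x_1 + 65 ≡ 47x_2 + 65 (mod 88), hence 47(x_1 − x_2) ≡ 0 (mod 88).
Since gcd(47, 88) = 1, 47 is invertible modulo 88, therefore x_1 − x_2 ≡ 0 (mod 88), i.e. x_1 = x_2.
Hence f is injective.
We now compute 47⁻¹ mod 88 explicitly. Euclid's algorithm: 88 = 1·47 + 41, 47 = 1·41 + 6, 41 = 6·6 + 5, 6 = 1·5 + 1; back-substituting gives 1 = 15·47 − 8·88, so 47⁻¹ ≡ 15 (mod 88).
Since f is injective, we find f⁻¹(15): we need 47x ≡ 15 − 65 ≡ 38 (mod 88). Using 47⁻¹ = 15: x ≡ 15·38 = 570 = 6·88 + 42, so x = 42.
Check: f(42) = 47·42 + 65 = 2039 = 23·88 + 15 ≡ 15 (mod 88).

42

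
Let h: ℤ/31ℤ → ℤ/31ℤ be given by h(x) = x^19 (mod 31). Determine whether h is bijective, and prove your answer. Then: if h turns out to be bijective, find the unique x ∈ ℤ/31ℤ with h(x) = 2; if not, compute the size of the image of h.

16

Since 31 is prime, the nonzero elements of ℤ/31ℤ form a cyclic group of order 30.
As gcd(19, 30) = 1, raising to the 19th power is a bijection on this group: if u^19 ≡ v^19 then (uv^{−1})^19 = 1, and the only element of order dividing gcd(19, 30) = 1 is 1, so u = v.
With h(0) = 0 this makes h injective on all of ℤ/31ℤ, hence bijective (finite equal-size domain and codomain). In particular h is bijective.
Since h is bijective, we find the preimage of 2. The inverse of x ↦ x^19 on (ℤ/31ℤ)^× is x ↦ x^19, because 19·19 = 361 = 12·30 + 1 ≡ 1 (mod 30) and x^{30} = 1 for x ≠ 0 (Fermat). So h⁻¹(2) = 2^19 mod 31.
Repeated squaring mod 31: 2^1 ≡ 2, 2^2 ≡ 2² = 4, 2^4 ≡ 4² = 16, 2^8 ≡ 16² = 256 ≡ 8, 2^16 ≡ 8² = 64 ≡ 2. Since 19 = 16 + 2 + 1, 2^19 ≡ 2·4·2: 2·4 = 8, then 8·2 = 16. So 2^19 ≡ 16 (mod 31).
Hence h⁻¹(2) = 16.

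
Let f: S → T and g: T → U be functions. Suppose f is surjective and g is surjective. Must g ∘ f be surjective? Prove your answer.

surjective

Let c ∈ U. Since g is surjective, there is b ∈ T with g(b) = c. Since f is surjective, there is a ∈ S with f(a) = b.
Then (g ∘ f)(a) = g(b) = c. Hence g ∘ f is surjective.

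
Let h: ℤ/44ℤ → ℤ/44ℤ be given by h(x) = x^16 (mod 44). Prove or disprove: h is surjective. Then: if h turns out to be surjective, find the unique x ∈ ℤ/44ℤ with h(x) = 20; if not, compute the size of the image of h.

12

h(10): Repeated squaring mod 44: 10^1 ≡ 10, 10^2 ≡ 10² = 100 ≡ 12, 10^4 ≡ 12² = 144 ≡ 12, 10^8 ≡ 12² = 144 ≡ 12, 10^16 ≡ 12² = 144 ≡ 12. So 10^16 ≡ 12 (mod 44).
h(12): Repeated squaring mod 44: 12^1 ≡ 12, 12^2 ≡ 12² = 144 ≡ 12, 12^4 ≡ 12² = 144 ≡ 12, 12^8 ≡ 12² = 144 ≡ 12, 12^16 ≡ 12² = 144 ≡ 12. So 12^16 ≡ 12 (mod 44).
So h(10) = h(12) = 12 while 10 ≠ 12, so h is not injective.
A non-injective map from the 44-element set ℤ/44ℤ to itself takes at most 43 distinct values, so it cannot be surjective. Thus h is not surjective.
Since h is not surjective, we determine |image(h)|. Computing x^16 mod 44 for each x (by repeated squaring, reducing mod 44 at every step), the values h(0), h(1), …, h(43) are: 0, 1, 20, 25, 4, 5, 16, 37, 36, 9, 12, 33, 12, 9, 36, 37, 16, 5, 4, 25, 20, 1, 0, 1, 20, 25, 4, 5, 16, 37, 36, 9, 12, 33, 12, 9, 36, 37, 16, 5, 4, 25, 20, 1.
The distinct values are {0, 1, 4, 5, 9, 12, 16, 20, 25, 33, 36, 37}; there are 12 of them.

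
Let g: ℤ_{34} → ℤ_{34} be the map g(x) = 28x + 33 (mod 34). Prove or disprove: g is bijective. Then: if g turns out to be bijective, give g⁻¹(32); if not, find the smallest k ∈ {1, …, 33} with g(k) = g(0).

17

We have gcd(28, 34) = 2 > 1. Taking u = 0 and v = 17: g(0) = 33 and g(17) = 28·17 + 33 = 509 ≡ 33 (mod 34).
So g(0) = g(17) while 0 ≠ 17, therefore g is not injective, hence not bijective.
Since g is not bijective, we find the least positive k with g(k) = g(0): this means 28k ≡ 0 (mod 34), i.e. 34 ∣ 28k. Since gcd(28, 34) = 2, dividing through by 2 this holds exactly when 17 ∣ 14k, and as gcd(14, 17) = 1, exactly when 17 ∣ k.
The smallest positive such k is 17.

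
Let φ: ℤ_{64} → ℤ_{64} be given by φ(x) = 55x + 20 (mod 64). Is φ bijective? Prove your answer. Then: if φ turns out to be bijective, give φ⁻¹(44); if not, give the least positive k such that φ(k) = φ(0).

If φ(s) = φ(t), then 55s ≡ 55t (mod 64). Because gcd(55, 64) = 1, we may cancel 55 to get s ≡ t (mod 64).
We now compute 55⁻¹ mod 64 explicitly. Euclid's algorithm: 64 = 1·55 + 9, 55 = 6·9 + 1; back-substituting gives 1 = 7·55 − 6·64, so 55⁻¹ ≡ 7 (mod 64).
Then y ↦ 7(y − 20) is a two-sided inverse to φ, so every y ∈ ℤ_{64} has a preimage.
So φ is bijective.
Since φ is bijective, we compute φ⁻¹(44): solve 55x + 20 ≡ 44 (mod 64), i.e. 55x ≡ 24 (mod 64).
Multiplying by 55⁻¹ = 7 gives x ≡ 7·24 = 168 = 2·64 + 40 ≡ 40 (mod 64).
Check: φ(40) = 55·40 + 20 = 2220 = 34·64 + 44 ≡ 44 (mod 64).

40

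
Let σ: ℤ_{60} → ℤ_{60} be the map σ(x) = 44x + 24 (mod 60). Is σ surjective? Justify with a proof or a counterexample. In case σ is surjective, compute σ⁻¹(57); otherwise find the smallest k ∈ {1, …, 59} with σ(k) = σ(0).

Recall: σ is surjective if every y in the codomain equals σ(x) for some x in the domain.
Since gcd(44, 60) = 4, we have 44x ≡ 0 (mod 4) for all x, so σ(x) ≡ 0 (mod 4).
But 1 ≢ 0 (mod 4), so 1 ∈ ℤ_{60} has no preimage. So σ is not surjective.
Since σ is not surjective, we find the least positive k with σ(k) = σ(0): this means 44k ≡ 0 (mod 60), i.e. 60 ∣ 44k. Since gcd(44, 60) = 4, dividing through by 4 this holds exactly when 15 ∣ 11k, and as gcd(11, 15) = 1, exactly when 15 ∣ k.
The smallest positive such k is 15.

15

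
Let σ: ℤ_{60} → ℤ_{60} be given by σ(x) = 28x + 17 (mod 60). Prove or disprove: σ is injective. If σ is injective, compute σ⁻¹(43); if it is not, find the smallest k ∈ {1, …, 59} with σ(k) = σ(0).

15

We have gcd(28, 60) = 4 > 1. Taking s = 0 and t = 15: σ(0) = 17 and σ(15) = 28·15 + 17 = 437 ≡ 17 (mod 60).
So σ(0) = σ(15) while 0 ≠ 15, thus σ is not injective.
Since σ is not injective, we find the least positive k with σ(k) = σ(0): this means 28k ≡ 0 (mod 60), i.e. 60 ∣ 28k. Since gcd(28, 60) = 4, dividing through by 4 this holds exactly when 15 ∣ 7k, and as gcd(7, 15) = 1, exactly when 15 ∣ k.
The smallest positive such k is 15.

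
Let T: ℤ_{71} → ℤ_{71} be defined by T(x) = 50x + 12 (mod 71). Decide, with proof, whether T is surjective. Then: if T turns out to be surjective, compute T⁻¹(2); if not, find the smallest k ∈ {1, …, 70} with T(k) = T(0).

Since gcd(50, 71) = 1, 50 is invertible modulo 71. Euclid's algorithm: 71 = 1·50 + 21, 50 = 2·21 + 8, 21 = 2·8 + 5, 8 = 1·5 + 3, 5 = 1·3 + 2, 3 = 1·2 + 1; back-substituting gives 1 = 27·50 − 19·71, so 50⁻¹ ≡ 27 (mod 71).
For any y ∈ ℤ_{71}, x = 27(y − 12) mod 71 satisfies T(x) = 50·27(y − 12) + 12 ≡ y (since 50·27 ≡ 1 mod 71). So every y has a preimage.
Thus T is surjective.
Since T is surjective, we find T⁻¹(2): we need 50x ≡ 2 − 12 ≡ 61 (mod 71). Using 50⁻¹ = 27: x ≡ 27·61 = 1647 = 23·71 + 14, so x = 14.
Check: T(14) = 50·14 + 12 = 712 = 10·71 + 2 ≡ 2 (mod 71).

14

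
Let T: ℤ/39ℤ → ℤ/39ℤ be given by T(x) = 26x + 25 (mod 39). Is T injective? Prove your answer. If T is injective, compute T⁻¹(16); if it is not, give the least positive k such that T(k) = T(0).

3

We have gcd(26, 39) = 13 > 1. Taking a = 0 and b = 3: T(0) = 25 and T(3) = 26·3 + 25 = 103 ≡ 25 (mod 39).
So T(0) = T(3) while 0 ≠ 3, hence T is not injective.
Since T is not injective, we find the least positive k with T(k) = T(0): this means 26k ≡ 0 (mod 39), i.e. 39 ∣ 26k. Since gcd(26, 39) = 13, dividing through by 13 this holds exactly when 3 ∣ 2k, and as gcd(2, 3) = 1, exactly when 3 ∣ k.
The smallest positive such k is 3.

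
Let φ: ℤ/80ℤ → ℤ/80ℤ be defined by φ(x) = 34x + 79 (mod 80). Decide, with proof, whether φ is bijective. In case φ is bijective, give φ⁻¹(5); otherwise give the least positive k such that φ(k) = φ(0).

40

We have gcd(34, 80) = 2 > 1. Taking a = 0 and b = 40: φ(0) = 79 and φ(40) = 34·40 + 79 = 1439 ≡ 79 (mod 80).
So φ(0) = φ(40) while 0 ≠ 40, thus φ is not injective, hence not bijective.
Since φ is not bijective, we find the least positive k with φ(k) = φ(0): this means 34k ≡ 0 (mod 80), i.e. 80 ∣ 34k. Since gcd(34, 80) = 2, dividing through by 2 this holds exactly when 40 ∣ 17k, and as gcd(17, 40) = 1, exactly when 40 ∣ k.
The smallest positive such k is 40.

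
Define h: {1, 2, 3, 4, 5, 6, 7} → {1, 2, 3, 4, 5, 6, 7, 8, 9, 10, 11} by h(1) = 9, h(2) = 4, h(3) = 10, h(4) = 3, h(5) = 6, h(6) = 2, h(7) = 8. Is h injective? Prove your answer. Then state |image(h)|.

The values h(1), …, h(7) are 9, 4, 10, 3, 6, 2, 8 — all distinct.
So h(s) = h(t) only when s = t, and h is injective.
The image of h is {2, 3, 4, 6, 8, 9, 10}, which has 7 elements.

7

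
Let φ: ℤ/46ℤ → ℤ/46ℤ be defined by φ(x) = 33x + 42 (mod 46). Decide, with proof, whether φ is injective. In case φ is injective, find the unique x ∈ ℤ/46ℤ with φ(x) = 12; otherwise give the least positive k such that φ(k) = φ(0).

Suppose φ(x_1) = φ(x_2) in ℤ/46ℤ. Then 33x_1 + 42 ≡ 33x_2 + 42 (mod 46), hence 33(x_1 − x_2) ≡ 0 (mod 46).
Since gcd(33, 46) = 1, 33 is invertible modulo 46, thus x_1 − x_2 ≡ 0 (mod 46), i.e. x_1 = x_2.
Hence φ is injective.
We now compute 33⁻¹ mod 46 explicitly. Euclid's algorithm: 46 = 1·33 + 13, 33 = 2·13 + 7, 13 = 1·7 + 6, 7 = 1·6 + 1; back-substituting gives 1 = 7·33 − 5·46, so 33⁻¹ ≡ 7 (mod 46).
Since φ is injective, we find φ⁻¹(12): we need 33x ≡ 12 − 42 ≡ 16 (mod 46). Using 33⁻¹ = 7: x ≡ 7·16 = 112 = 2·46 + 20, so x = 20.
Check: φ(20) = 33·20 + 42 = 702 = 15·46 + 12 ≡ 12 (mod 46).

20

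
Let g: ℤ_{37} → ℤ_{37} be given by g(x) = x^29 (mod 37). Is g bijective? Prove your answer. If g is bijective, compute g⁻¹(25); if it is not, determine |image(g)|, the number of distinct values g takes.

30

Since 37 is prime, the nonzero elements of ℤ_{37} form a cyclic group of order 36.
As gcd(29, 36) = 1, raising to the 29th power is a bijection on this group: if a^29 ≡ b^29 then (ab^{−1})^29 = 1, and the only element of order dividing gcd(29, 36) = 1 is 1, so a = b.
With g(0) = 0 this makes g injective on all of ℤ_{37}, hence bijective (finite equal-size domain and codomain). In particular g is bijective.
Since g is bijective, we find the preimage of 25. The inverse of x ↦ x^29 on (ℤ_{37})^× is x ↦ x^5, because 29·5 = 145 = 4·36 + 1 ≡ 1 (mod 36) and x^{36} = 1 for x ≠ 0 (Fermat). So g⁻¹(25) = 25^5 mod 37.
Repeated squaring mod 37: 25^1 ≡ 25, 25^2 ≡ 25² = 625 ≡ 33, 25^4 ≡ 33² = 1089 ≡ 16. Since 5 = 4 + 1, 25^5 ≡ 16·25: 16·25 = 400 ≡ 30. So 25^5 ≡ 30 (mod 37).
Hence g⁻¹(25) = 30.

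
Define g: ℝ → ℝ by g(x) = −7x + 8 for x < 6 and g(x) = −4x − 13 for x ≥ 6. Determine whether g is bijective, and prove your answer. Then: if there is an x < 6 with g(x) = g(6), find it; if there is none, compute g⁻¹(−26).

Both pieces are strictly decreasing (slopes −7 and −4), so each is injective on its own interval.
The left piece maps (−∞, 6) onto (−34, ∞); the right piece maps [6, ∞) onto (−∞, −37].
The images leave a gap (−34 has no preimage), so g is not surjective, hence not bijective.
Because the two images are disjoint, no x < 6 has g(x) = g(6), so we compute g⁻¹(−26): −26 lies in (−34, ∞), so solve −7x + 8 = −26: x = (−26 − 8)/(−7) = 34/7.

34/7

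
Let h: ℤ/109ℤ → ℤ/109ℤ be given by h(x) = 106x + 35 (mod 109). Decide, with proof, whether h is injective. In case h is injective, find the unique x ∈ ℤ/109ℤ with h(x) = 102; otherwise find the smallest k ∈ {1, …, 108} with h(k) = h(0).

14

If h(u) = h(v), then 106u ≡ 106v (mod 109). Because gcd(106, 109) = 1, we may cancel 106 to get u ≡ v (mod 109).
So h is injective.
We now compute 106⁻¹ mod 109 explicitly. Euclid's algorithm: 109 = 1·106 + 3, 106 = 35·3 + 1; back-substituting gives 1 = 36·106 − 35·109, so 106⁻¹ ≡ 36 (mod 109).
Since h is injective, we find h⁻¹(102): we need 106x ≡ 102 − 35 ≡ 67 (mod 109). Using 106⁻¹ = 36: x ≡ 36·67 = 2412 = 22·109 + 14, so x = 14.
Check: h(14) = 106·14 + 35 = 1519 = 13·109 + 102 ≡ 102 (mod 109).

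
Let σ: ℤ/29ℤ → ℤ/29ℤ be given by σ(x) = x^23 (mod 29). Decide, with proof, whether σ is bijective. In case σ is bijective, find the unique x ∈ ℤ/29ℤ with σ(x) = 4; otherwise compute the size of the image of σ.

Since 29 is prime, the nonzero elements of ℤ/29ℤ form a cyclic group of order 28.
As gcd(23, 28) = 1, raising to the 23rd power is a bijection on this group: if x_1^23 ≡ x_2^23 then (x_1x_2^{−1})^23 = 1, and the only element of order dividing gcd(23, 28) = 1 is 1, so x_1 = x_2.
With σ(0) = 0 this makes σ injective on all of ℤ/29ℤ, hence bijective (finite equal-size domain and codomain). In particular σ is bijective.
Since σ is bijective, we find the preimage of 4. The inverse of x ↦ x^23 on (ℤ/29ℤ)^× is x ↦ x^11, because 23·11 = 253 = 9·28 + 1 ≡ 1 (mod 28) and x^{28} = 1 for x ≠ 0 (Fermat). So σ⁻¹(4) = 4^11 mod 29.
Repeated squaring mod 29: 4^1 ≡ 4, 4^2 ≡ 4² = 16, 4^4 ≡ 16² = 256 ≡ 24, 4^8 ≡ 24² = 576 ≡ 25. Since 11 = 8 + 2 + 1, 4^11 ≡ 25·16·4: 25·16 = 400 ≡ 23, then 23·4 = 92 ≡ 5. So 4^11 ≡ 5 (mod 29).
Hence σ⁻¹(4) = 5.

5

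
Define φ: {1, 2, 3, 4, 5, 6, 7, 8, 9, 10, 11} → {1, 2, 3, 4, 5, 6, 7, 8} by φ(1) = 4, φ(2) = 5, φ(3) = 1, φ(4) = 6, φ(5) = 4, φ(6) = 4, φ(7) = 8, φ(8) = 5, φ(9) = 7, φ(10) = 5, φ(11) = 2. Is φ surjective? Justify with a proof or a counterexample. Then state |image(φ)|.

No element maps to 3, so φ is not surjective.
The image of φ is {1, 2, 4, 5, 6, 7, 8}, which has 7 elements.

7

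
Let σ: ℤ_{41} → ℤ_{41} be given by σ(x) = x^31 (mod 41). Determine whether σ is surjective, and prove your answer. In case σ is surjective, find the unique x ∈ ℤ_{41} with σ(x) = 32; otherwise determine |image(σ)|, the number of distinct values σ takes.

Since 41 is prime, the nonzero elements of ℤ_{41} form a cyclic group of order 40.
As gcd(31, 40) = 1, raising to the 31st power is a bijection on this group: if a^31 ≡ b^31 then (ab^{−1})^31 = 1, and the only element of order dividing gcd(31, 40) = 1 is 1, so a = b.
With σ(0) = 0 this makes σ injective on all of ℤ_{41}, hence bijective (finite equal-size domain and codomain). In particular σ is surjective.
Since σ is surjective, we find the preimage of 32. The inverse of x ↦ x^31 on (ℤ_{41})^× is x ↦ x^31, because 31·31 = 961 = 24·40 + 1 ≡ 1 (mod 40) and x^{40} = 1 for x ≠ 0 (Fermat). So σ⁻¹(32) = 32^31 mod 41.
Repeated squaring mod 41: 32^1 ≡ 32, 32^2 ≡ 32² = 1024 ≡ 40, 32^4 ≡ 40² = 1600 ≡ 1, 32^8 ≡ 1² = 1, 32^16 ≡ 1² = 1. Since 31 = 16 + 8 + 4 + 2 + 1, 32^31 ≡ 1·1·1·40·32: 1·1 = 1, then 1·1 = 1, then 1·40 = 40, then 40·32 = 1280 ≡ 9. So 32^31 ≡ 9 (mod 41).
Hence σ⁻¹(32) = 9.

9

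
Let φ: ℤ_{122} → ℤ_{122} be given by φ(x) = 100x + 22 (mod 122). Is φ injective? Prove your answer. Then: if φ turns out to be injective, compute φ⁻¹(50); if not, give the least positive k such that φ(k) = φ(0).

We have gcd(100, 122) = 2 > 1. Taking a = 0 and b = 61: φ(0) = 22 and φ(61) = 100·61 + 22 = 6122 ≡ 22 (mod 122).
So φ(0) = φ(61) while 0 ≠ 61, hence φ is not injective.
Since φ is not injective, we find the least positive k with φ(k) = φ(0): this means 100k ≡ 0 (mod 122), i.e. 122 ∣ 100k. Since gcd(100, 122) = 2, dividing through by 2 this holds exactly when 61 ∣ 50k, and as gcd(50, 61) = 1, exactly when 61 ∣ k.
The smallest positive such k is 61.

61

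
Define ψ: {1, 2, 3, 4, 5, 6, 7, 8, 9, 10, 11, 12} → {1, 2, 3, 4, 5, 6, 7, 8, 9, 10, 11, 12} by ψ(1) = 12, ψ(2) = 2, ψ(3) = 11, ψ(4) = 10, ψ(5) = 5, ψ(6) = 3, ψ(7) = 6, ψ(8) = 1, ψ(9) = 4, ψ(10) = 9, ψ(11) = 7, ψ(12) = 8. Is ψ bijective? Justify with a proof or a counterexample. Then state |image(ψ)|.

The values 12, 2, 11, 10, 5, 3, 6, 1, 4, 9, 7, 8 are a permutation of {1, 2, 3, 4, 5, 6, 7, 8, 9, 10, 11, 12}: each element appears exactly once.
So ψ is injective and surjective, hence bijective.
The image of ψ is {1, 2, 3, 4, 5, 6, 7, 8, 9, 10, 11, 12}, which has 12 elements.

12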